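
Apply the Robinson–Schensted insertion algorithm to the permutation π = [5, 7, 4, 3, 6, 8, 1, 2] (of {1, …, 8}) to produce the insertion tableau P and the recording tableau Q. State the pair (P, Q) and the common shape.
P = [1, 2, 8] / [3, 6] / [4, 7] / [5];  Q = [1, 2, 6] / [3, 5] / [4, 8] / [7];  common shape = (3, 2, 2, 1)

Row-insert the values π_1, π_2, … into P one at a time, bumping the leftmost entry strictly greater than the inserted value down to the next row. The recording tableau Q records, in position (i, j), the step at which that cell was added to P.
  Insert 5 (step 1): P = [5];  Q = [1]
  Insert 7 (step 2): P = [5, 7];  Q = [1, 2]
  Insert 4 (step 3): P = [4, 7] / [5];  Q = [1, 2] / [3]
  Insert 3 (step 4): P = [3, 7] / [4] / [5];  Q = [1, 2] / [3] / [4]
  Insert 6 (step 5): P = [3, 6] / [4, 7] / [5];  Q = [1, 2] / [3, 5] / [4]
  Insert 8 (step 6): P = [3, 6, 8] / [4, 7] / [5];  Q = [1, 2, 6] / [3, 5] / [4]
  Insert 1 (step 7): P = [1, 6, 8] / [3, 7] / [4] / [5];  Q = [1, 2, 6] / [3, 5] / [4] / [7]
  Insert 2 (step 8): P = [1, 2, 8] / [3, 6] / [4, 7] / [5];  Q = [1, 2, 6] / [3, 5] / [4, 8] / [7]
Final shape: (3, 2, 2, 1).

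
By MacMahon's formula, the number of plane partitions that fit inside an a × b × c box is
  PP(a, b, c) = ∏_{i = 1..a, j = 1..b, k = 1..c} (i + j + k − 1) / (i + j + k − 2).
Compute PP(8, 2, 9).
PP(8, 2, 9) = 118195220

Evaluate the triple product over i = 1..8, j = 1..2, k = 1..9. The factors are (2/1) · (3/2) · (4/3) · (5/4) · (6/5) · (7/6) · (8/7) · (9/8) · … (144 factors total). The numerators and denominators telescope so the product is an integer; carrying out the multiplication exactly gives PP(8, 2, 9) = 118195220.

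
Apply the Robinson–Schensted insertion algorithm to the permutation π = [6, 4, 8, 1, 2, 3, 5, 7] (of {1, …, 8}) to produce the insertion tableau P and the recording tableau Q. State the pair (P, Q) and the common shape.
P = [1, 2, 3, 5, 7] / [4, 8] / [6];  Q = [1, 3, 6, 7, 8] / [2, 5] / [4];  common shape = (5, 2, 1)

Row-insert the values π_1, π_2, … into P one at a time, bumping the leftmost entry strictly greater than the inserted value down to the next row. The recording tableau Q records, in position (i, j), the step at which that cell was added to P.
  Insert 6 (step 1): P = [6];  Q = [1]
  Insert 4 (step 2): P = [4] / [6];  Q = [1] / [2]
  Insert 8 (step 3): P = [4, 8] / [6];  Q = [1, 3] / [2]
  Insert 1 (step 4): P = [1, 8] / [4] / [6];  Q = [1, 3] / [2] / [4]
  Insert 2 (step 5): P = [1, 2] / [4, 8] / [6];  Q = [1, 3] / [2, 5] / [4]
  Insert 3 (step 6): P = [1, 2, 3] / [4, 8] / [6];  Q = [1, 3, 6] / [2, 5] / [4]
  Insert 5 (step 7): P = [1, 2, 3, 5] / [4, 8] / [6];  Q = [1, 3, 6, 7] / [2, 5] / [4]
  Insert 7 (step 8): P = [1, 2, 3, 5, 7] / [4, 8] / [6];  Q = [1, 3, 6, 7, 8] / [2, 5] / [4]
Final shape: (5, 2, 1).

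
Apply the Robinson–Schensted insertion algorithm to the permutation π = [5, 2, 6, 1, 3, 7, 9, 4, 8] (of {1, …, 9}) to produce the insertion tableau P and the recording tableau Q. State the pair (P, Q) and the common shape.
P = [1, 3, 4, 8] / [2, 6, 7, 9] / [5];  Q = [1, 3, 6, 7] / [2, 5, 8, 9] / [4];  common shape = (4, 4, 1)

Row-insert the values π_1, π_2, … into P one at a time, bumping the leftmost entry strictly greater than the inserted value down to the next row. The recording tableau Q records, in position (i, j), the step at which that cell was added to P.
  Insert 5 (step 1): P = [5];  Q = [1]
  Insert 2 (step 2): P = [2] / [5];  Q = [1] / [2]
  Insert 6 (step 3): P = [2, 6] / [5];  Q = [1, 3] / [2]
  Insert 1 (step 4): P = [1, 6] / [2] / [5];  Q = [1, 3] / [2] / [4]
  Insert 3 (step 5): P = [1, 3] / [2, 6] / [5];  Q = [1, 3] / [2, 5] / [4]
  Insert 7 (step 6): P = [1, 3, 7] / [2, 6] / [5];  Q = [1, 3, 6] / [2, 5] / [4]
  Insert 9 (step 7): P = [1, 3, 7, 9] / [2, 6] / [5];  Q = [1, 3, 6, 7] / [2, 5] / [4]
  Insert 4 (step 8): P = [1, 3, 4, 9] / [2, 6, 7] / [5];  Q = [1, 3, 6, 7] / [2, 5, 8] / [4]
  Insert 8 (step 9): P = [1, 3, 4, 8] / [2, 6, 7, 9] / [5];  Q = [1, 3, 6, 7] / [2, 5, 8, 9] / [4]
Final shape: (4, 4, 1).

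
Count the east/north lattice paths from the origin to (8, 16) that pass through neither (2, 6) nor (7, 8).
Number of paths = 458624

Inclusion–exclusion. Total paths: C(24, 8) = 735471. Through P₁: C(8, 2)·C(16, 6) = 224224. Through P₂: C(15, 7)·C(9, 1) = 57915. Since P₁ is strictly southwest of P₂, a monotone path through both must visit P₁ then P₂; paths through both = C(8, 2)·C(7, 5)·C(9, 1) = 5292. Avoid both = 735471 − 224224 − 57915 + 5292 = 458624.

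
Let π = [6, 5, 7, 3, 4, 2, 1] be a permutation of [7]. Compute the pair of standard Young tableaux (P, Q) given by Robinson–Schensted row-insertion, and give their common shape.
P = [1, 4] / [2, 7] / [3] / [5] / [6];  Q = [1, 3] / [2, 5] / [4] / [6] / [7];  common shape = (2, 2, 1, 1, 1)

Row-insert the values π_1, π_2, … into P one at a time, bumping the leftmost entry strictly greater than the inserted value down to the next row. The recording tableau Q records, in position (i, j), the step at which that cell was added to P.
  Insert 6 (step 1): P = [6];  Q = [1]
  Insert 5 (step 2): P = [5] / [6];  Q = [1] / [2]
  Insert 7 (step 3): P = [5, 7] / [6];  Q = [1, 3] / [2]
  Insert 3 (step 4): P = [3, 7] / [5] / [6];  Q = [1, 3] / [2] / [4]
  Insert 4 (step 5): P = [3, 4] / [5, 7] / [6];  Q = [1, 3] / [2, 5] / [4]
  Insert 2 (step 6): P = [2, 4] / [3, 7] / [5] / [6];  Q = [1, 3] / [2, 5] / [4] / [6]
  Insert 1 (step 7): P = [1, 4] / [2, 7] / [3] / [5] / [6];  Q = [1, 3] / [2, 5] / [4] / [6] / [7]
Final shape: (2, 2, 1, 1, 1).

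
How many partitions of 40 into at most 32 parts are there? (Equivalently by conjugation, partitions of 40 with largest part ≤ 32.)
p(40, parts ≤ 32) = 37293

Use the recurrence p(n, m) = p(n, m−1) + p(n−m, m): either the largest part is < m (count p(n, m−1)) or the largest part is exactly m (remove one copy of m, count p(n−m, m)). With p(0, ·) = 1 this gives p(40, parts ≤ 32) = 37293. (By conjugating Young diagrams, this also counts partitions of 40 into at most 32 parts.)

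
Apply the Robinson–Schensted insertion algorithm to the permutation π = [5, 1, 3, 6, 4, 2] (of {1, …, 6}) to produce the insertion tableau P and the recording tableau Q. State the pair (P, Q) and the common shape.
P = [1, 2, 4] / [3, 6] / [5];  Q = [1, 3, 4] / [2, 5] / [6];  common shape = (3, 2, 1)

Row-insert the values π_1, π_2, … into P one at a time, bumping the leftmost entry strictly greater than the inserted value down to the next row. The recording tableau Q records, in position (i, j), the step at which that cell was added to P.
  Insert 5 (step 1): P = [5];  Q = [1]
  Insert 1 (step 2): P = [1] / [5];  Q = [1] / [2]
  Insert 3 (step 3): P = [1, 3] / [5];  Q = [1, 3] / [2]
  Insert 6 (step 4): P = [1, 3, 6] / [5];  Q = [1, 3, 4] / [2]
  Insert 4 (step 5): P = [1, 3, 4] / [5, 6];  Q = [1, 3, 4] / [2, 5]
  Insert 2 (step 6): P = [1, 2, 4] / [3, 6] / [5];  Q = [1, 3, 4] / [2, 5] / [6]
Final shape: (3, 2, 1).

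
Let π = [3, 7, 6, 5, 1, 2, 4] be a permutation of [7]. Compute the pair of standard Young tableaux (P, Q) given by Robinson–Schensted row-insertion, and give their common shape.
P = [1, 2, 4] / [3, 5] / [6] / [7];  Q = [1, 2, 7] / [3, 6] / [4] / [5];  common shape = (3, 2, 1, 1)

Row-insert the values π_1, π_2, … into P one at a time, bumping the leftmost entry strictly greater than the inserted value down to the next row. The recording tableau Q records, in position (i, j), the step at which that cell was added to P.
  Insert 3 (step 1): P = [3];  Q = [1]
  Insert 7 (step 2): P = [3, 7];  Q = [1, 2]
  Insert 6 (step 3): P = [3, 6] / [7];  Q = [1, 2] / [3]
  Insert 5 (step 4): P = [3, 5] / [6] / [7];  Q = [1, 2] / [3] / [4]
  Insert 1 (step 5): P = [1, 5] / [3] / [6] / [7];  Q = [1, 2] / [3] / [4] / [5]
  Insert 2 (step 6): P = [1, 2] / [3, 5] / [6] / [7];  Q = [1, 2] / [3, 6] / [4] / [5]
  Insert 4 (step 7): P = [1, 2, 4] / [3, 5] / [6] / [7];  Q = [1, 2, 7] / [3, 6] / [4] / [5]
Final shape: (3, 2, 1, 1).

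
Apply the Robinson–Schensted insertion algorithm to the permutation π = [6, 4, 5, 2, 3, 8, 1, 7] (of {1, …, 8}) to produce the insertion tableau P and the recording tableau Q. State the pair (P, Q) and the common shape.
P = [1, 3, 7] / [2, 5, 8] / [4] / [6];  Q = [1, 3, 6] / [2, 5, 8] / [4] / [7];  common shape = (3, 3, 1, 1)

Row-insert the values π_1, π_2, … into P one at a time, bumping the leftmost entry strictly greater than the inserted value down to the next row. The recording tableau Q records, in position (i, j), the step at which that cell was added to P.
  Insert 6 (step 1): P = [6];  Q = [1]
  Insert 4 (step 2): P = [4] / [6];  Q = [1] / [2]
  Insert 5 (step 3): P = [4, 5] / [6];  Q = [1, 3] / [2]
  Insert 2 (step 4): P = [2, 5] / [4] / [6];  Q = [1, 3] / [2] / [4]
  Insert 3 (step 5): P = [2, 3] / [4, 5] / [6];  Q = [1, 3] / [2, 5] / [4]
  Insert 8 (step 6): P = [2, 3, 8] / [4, 5] / [6];  Q = [1, 3, 6] / [2, 5] / [4]
  Insert 1 (step 7): P = [1, 3, 8] / [2, 5] / [4] / [6];  Q = [1, 3, 6] / [2, 5] / [4] / [7]
  Insert 7 (step 8): P = [1, 3, 7] / [2, 5, 8] / [4] / [6];  Q = [1, 3, 6] / [2, 5, 8] / [4] / [7]
Final shape: (3, 3, 1, 1).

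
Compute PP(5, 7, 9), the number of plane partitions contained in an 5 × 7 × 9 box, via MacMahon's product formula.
PP(5, 7, 9) = 2424984388825856

Evaluate the triple product over i = 1..5, j = 1..7, k = 1..9. The factors are (2/1) · (3/2) · (4/3) · (5/4) · (6/5) · (7/6) · (8/7) · (9/8) · … (315 factors total). The numerators and denominators telescope so the product is an integer; carrying out the multiplication exactly gives PP(5, 7, 9) = 2424984388825856.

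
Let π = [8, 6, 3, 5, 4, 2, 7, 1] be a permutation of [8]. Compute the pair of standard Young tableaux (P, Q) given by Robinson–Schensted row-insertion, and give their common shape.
P = [1, 4, 7] / [2] / [3] / [5] / [6] / [8];  Q = [1, 4, 7] / [2] / [3] / [5] / [6] / [8];  common shape = (3, 1, 1, 1, 1, 1)

Row-insert the values π_1, π_2, … into P one at a time, bumping the leftmost entry strictly greater than the inserted value down to the next row. The recording tableau Q records, in position (i, j), the step at which that cell was added to P.
  Insert 8 (step 1): P = [8];  Q = [1]
  Insert 6 (step 2): P = [6] / [8];  Q = [1] / [2]
  Insert 3 (step 3): P = [3] / [6] / [8];  Q = [1] / [2] / [3]
  Insert 5 (step 4): P = [3, 5] / [6] / [8];  Q = [1, 4] / [2] / [3]
  Insert 4 (step 5): P = [3, 4] / [5] / [6] / [8];  Q = [1, 4] / [2] / [3] / [5]
  Insert 2 (step 6): P = [2, 4] / [3] / [5] / [6] / [8];  Q = [1, 4] / [2] / [3] / [5] / [6]
  Insert 7 (step 7): P = [2, 4, 7] / [3] / [5] / [6] / [8];  Q = [1, 4, 7] / [2] / [3] / [5] / [6]
  Insert 1 (step 8): P = [1, 4, 7] / [2] / [3] / [5] / [6] / [8];  Q = [1, 4, 7] / [2] / [3] / [5] / [6] / [8]
Final shape: (3, 1, 1, 1, 1, 1).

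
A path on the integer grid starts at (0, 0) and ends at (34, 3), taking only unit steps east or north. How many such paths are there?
Number of paths = 7770

A monotone lattice path from (0, 0) to (34, 3) consists of 34 east steps and 3 north steps in some order, so it is determined by which 34 of the 37 steps are east. The count is C(37, 34) = 7770.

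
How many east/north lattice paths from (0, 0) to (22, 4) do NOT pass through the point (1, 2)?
Number of paths = 14191

Total paths from (0, 0) to (22, 4): C(26, 22) = 14950. Paths through (1, 2): (paths (0, 0) → (1, 2)) × (paths (1, 2) → (22, 4)) = C(3, 1) · C(23, 21) = 3 · 253 = 759. Avoidance count = 14950 − 759 = 14191.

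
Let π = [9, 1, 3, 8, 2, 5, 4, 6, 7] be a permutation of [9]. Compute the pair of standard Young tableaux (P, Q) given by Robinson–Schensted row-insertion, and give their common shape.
P = [1, 2, 4, 6, 7] / [3, 5] / [8] / [9];  Q = [1, 3, 4, 8, 9] / [2, 6] / [5] / [7];  common shape = (5, 2, 1, 1)

Row-insert the values π_1, π_2, … into P one at a time, bumping the leftmost entry strictly greater than the inserted value down to the next row. The recording tableau Q records, in position (i, j), the step at which that cell was added to P.
  Insert 9 (step 1): P = [9];  Q = [1]
  Insert 1 (step 2): P = [1] / [9];  Q = [1] / [2]
  Insert 3 (step 3): P = [1, 3] / [9];  Q = [1, 3] / [2]
  Insert 8 (step 4): P = [1, 3, 8] / [9];  Q = [1, 3, 4] / [2]
  Insert 2 (step 5): P = [1, 2, 8] / [3] / [9];  Q = [1, 3, 4] / [2] / [5]
  Insert 5 (step 6): P = [1, 2, 5] / [3, 8] / [9];  Q = [1, 3, 4] / [2, 6] / [5]
  Insert 4 (step 7): P = [1, 2, 4] / [3, 5] / [8] / [9];  Q = [1, 3, 4] / [2, 6] / [5] / [7]
  Insert 6 (step 8): P = [1, 2, 4, 6] / [3, 5] / [8] / [9];  Q = [1, 3, 4, 8] / [2, 6] / [5] / [7]
  Insert 7 (step 9): P = [1, 2, 4, 6, 7] / [3, 5] / [8] / [9];  Q = [1, 3, 4, 8, 9] / [2, 6] / [5] / [7]
Final shape: (5, 2, 1, 1).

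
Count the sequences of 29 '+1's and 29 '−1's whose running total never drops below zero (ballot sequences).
C_29 = 1002242216651368

These ballot sequences are counted by the Catalan number C_n = (1/(n + 1)) · C(2n, n). For n = 29: C_29 = (1/30) · C(58, 29) = 30067266499541040/30 = 1002242216651368.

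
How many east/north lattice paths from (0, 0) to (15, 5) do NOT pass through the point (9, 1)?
Number of paths = 13404

Total paths from (0, 0) to (15, 5): C(20, 15) = 15504. Paths through (9, 1): (paths (0, 0) → (9, 1)) × (paths (9, 1) → (15, 5)) = C(10, 9) · C(10, 6) = 10 · 210 = 2100. Avoidance count = 15504 − 2100 = 13404.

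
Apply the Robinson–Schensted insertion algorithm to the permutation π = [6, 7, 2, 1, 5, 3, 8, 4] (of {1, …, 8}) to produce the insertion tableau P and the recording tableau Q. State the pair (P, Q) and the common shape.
P = [1, 3, 4] / [2, 5, 8] / [6, 7];  Q = [1, 2, 7] / [3, 5, 8] / [4, 6];  common shape = (3, 3, 2)

Row-insert the values π_1, π_2, … into P one at a time, bumping the leftmost entry strictly greater than the inserted value down to the next row. The recording tableau Q records, in position (i, j), the step at which that cell was added to P.
  Insert 6 (step 1): P = [6];  Q = [1]
  Insert 7 (step 2): P = [6, 7];  Q = [1, 2]
  Insert 2 (step 3): P = [2, 7] / [6];  Q = [1, 2] / [3]
  Insert 1 (step 4): P = [1, 7] / [2] / [6];  Q = [1, 2] / [3] / [4]
  Insert 5 (step 5): P = [1, 5] / [2, 7] / [6];  Q = [1, 2] / [3, 5] / [4]
  Insert 3 (step 6): P = [1, 3] / [2, 5] / [6, 7];  Q = [1, 2] / [3, 5] / [4, 6]
  Insert 8 (step 7): P = [1, 3, 8] / [2, 5] / [6, 7];  Q = [1, 2, 7] / [3, 5] / [4, 6]
  Insert 4 (step 8): P = [1, 3, 4] / [2, 5, 8] / [6, 7];  Q = [1, 2, 7] / [3, 5, 8] / [4, 6]
Final shape: (3, 3, 2).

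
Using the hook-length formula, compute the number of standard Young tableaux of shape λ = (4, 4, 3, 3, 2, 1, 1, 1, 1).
# SYT of shape (4, 4, 3, 3, 2, 1, 1, 1, 1) = 44089500

Hook-length formula: f^λ = n! / Π hook(c), product over all cells c of the Young diagram. For λ = (4, 4, 3, 3, 2, 1, 1, 1, 1), n = 20 boxes. Hook lengths by row (left-to-right, top-to-bottom): [12, 7, 5, 2]; [11, 6, 4, 1]; [9, 4, 2]; [8, 3, 1]; [6, 1]; [4]; [3]; [2]; [1]. Product of hooks = 55180984320. So f^λ = 20! / 55180984320 = 2432902008176640000 / 55180984320 = 44089500.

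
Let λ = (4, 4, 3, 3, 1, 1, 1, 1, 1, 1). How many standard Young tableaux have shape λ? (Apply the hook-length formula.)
# SYT of shape (4, 4, 3, 3, 1, 1, 1, 1, 1, 1) = 16713312

Hook-length formula: f^λ = n! / Π hook(c), product over all cells c of the Young diagram. For λ = (4, 4, 3, 3, 1, 1, 1, 1, 1, 1), n = 20 boxes. Hook lengths by row (left-to-right, top-to-bottom): [13, 6, 5, 2]; [12, 5, 4, 1]; [10, 3, 2]; [9, 2, 1]; [6]; [5]; [4]; [3]; [2]; [1]. Product of hooks = 145566720000. So f^λ = 20! / 145566720000 = 2432902008176640000 / 145566720000 = 16713312.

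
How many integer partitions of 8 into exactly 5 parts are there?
p(8, 5 parts) = 3

Partitions of n into exactly k parts ↔ partitions of n − k into at most k parts (subtract 1 from each part). For n = 8, k = 5, the partitions are: 4+1+1+1+1, 3+2+1+1+1, 2+2+2+1+1. Count = 3.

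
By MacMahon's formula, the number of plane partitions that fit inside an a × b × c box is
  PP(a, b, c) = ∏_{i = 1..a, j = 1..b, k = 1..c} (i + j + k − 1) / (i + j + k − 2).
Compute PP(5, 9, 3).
PP(5, 9, 3) = 208416208

Evaluate the triple product over i = 1..5, j = 1..9, k = 1..3. The factors are (2/1) · (3/2) · (4/3) · (3/2) · (4/3) · (5/4) · (4/3) · (5/4) · … (135 factors total). The numerators and denominators telescope so the product is an integer; carrying out the multiplication exactly gives PP(5, 9, 3) = 208416208.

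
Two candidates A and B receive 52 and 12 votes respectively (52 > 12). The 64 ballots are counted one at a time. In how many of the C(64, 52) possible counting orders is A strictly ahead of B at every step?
Strict-lead orderings = 2052634189410

Total orderings of the 64 votes with 52 for A: C(64, 52) = 3284214703056. By the Bertrand ballot formula (Cycle Lemma / reflection principle), the number of orderings in which A is strictly ahead of B throughout is (p − q)/(p + q) · C(p + q, p) = (52 − 12)/(52 + 12) · 3284214703056 = 2052634189410.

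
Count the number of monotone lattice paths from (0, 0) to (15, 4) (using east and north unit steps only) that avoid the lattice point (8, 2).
Number of paths = 2256

Total paths from (0, 0) to (15, 4): C(19, 15) = 3876. Paths through (8, 2): (paths (0, 0) → (8, 2)) × (paths (8, 2) → (15, 4)) = C(10, 8) · C(9, 7) = 45 · 36 = 1620. Avoidance count = 3876 − 1620 = 2256.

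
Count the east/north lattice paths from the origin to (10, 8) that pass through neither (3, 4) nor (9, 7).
Number of paths = 15208

Inclusion–exclusion. Total paths: C(18, 10) = 43758. Through P₁: C(7, 3)·C(11, 7) = 11550. Through P₂: C(16, 9)·C(2, 1) = 22880. Since P₁ is strictly southwest of P₂, a monotone path through both must visit P₁ then P₂; paths through both = C(7, 3)·C(9, 6)·C(2, 1) = 5880. Avoid both = 43758 − 11550 − 22880 + 5880 = 15208.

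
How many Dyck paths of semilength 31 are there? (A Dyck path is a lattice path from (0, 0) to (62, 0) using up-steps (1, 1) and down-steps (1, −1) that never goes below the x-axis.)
C_31 = 14544636039226909

These Dyck paths are counted by the Catalan number C_n = (1/(n + 1)) · C(2n, n). For n = 31: C_31 = (1/32) · C(62, 31) = 465428353255261088/32 = 14544636039226909.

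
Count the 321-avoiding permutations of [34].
C_34 = 812944042149730764

These 321-avoiding permutations are counted by the Catalan number C_n = (1/(n + 1)) · C(2n, n). For n = 34: C_34 = (1/35) · C(68, 34) = 28453041475240576740/35 = 812944042149730764.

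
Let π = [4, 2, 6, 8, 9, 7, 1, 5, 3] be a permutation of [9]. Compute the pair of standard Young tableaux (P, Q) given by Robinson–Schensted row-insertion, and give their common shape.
P = [1, 3, 7, 9] / [2, 5] / [4, 6] / [8];  Q = [1, 3, 4, 5] / [2, 6] / [7, 8] / [9];  common shape = (4, 2, 2, 1)

Row-insert the values π_1, π_2, … into P one at a time, bumping the leftmost entry strictly greater than the inserted value down to the next row. The recording tableau Q records, in position (i, j), the step at which that cell was added to P.
  Insert 4 (step 1): P = [4];  Q = [1]
  Insert 2 (step 2): P = [2] / [4];  Q = [1] / [2]
  Insert 6 (step 3): P = [2, 6] / [4];  Q = [1, 3] / [2]
  Insert 8 (step 4): P = [2, 6, 8] / [4];  Q = [1, 3, 4] / [2]
  Insert 9 (step 5): P = [2, 6, 8, 9] / [4];  Q = [1, 3, 4, 5] / [2]
  Insert 7 (step 6): P = [2, 6, 7, 9] / [4, 8];  Q = [1, 3, 4, 5] / [2, 6]
  Insert 1 (step 7): P = [1, 6, 7, 9] / [2, 8] / [4];  Q = [1, 3, 4, 5] / [2, 6] / [7]
  Insert 5 (step 8): P = [1, 5, 7, 9] / [2, 6] / [4, 8];  Q = [1, 3, 4, 5] / [2, 6] / [7, 8]
  Insert 3 (step 9): P = [1, 3, 7, 9] / [2, 5] / [4, 6] / [8];  Q = [1, 3, 4, 5] / [2, 6] / [7, 8] / [9]
Final shape: (4, 2, 2, 1).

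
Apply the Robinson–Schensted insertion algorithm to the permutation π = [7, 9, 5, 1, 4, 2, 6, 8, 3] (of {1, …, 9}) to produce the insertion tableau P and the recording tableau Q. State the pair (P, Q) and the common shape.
P = [1, 2, 3, 8] / [4, 6] / [5, 9] / [7];  Q = [1, 2, 7, 8] / [3, 5] / [4, 9] / [6];  common shape = (4, 2, 2, 1)

Row-insert the values π_1, π_2, … into P one at a time, bumping the leftmost entry strictly greater than the inserted value down to the next row. The recording tableau Q records, in position (i, j), the step at which that cell was added to P.
  Insert 7 (step 1): P = [7];  Q = [1]
  Insert 9 (step 2): P = [7, 9];  Q = [1, 2]
  Insert 5 (step 3): P = [5, 9] / [7];  Q = [1, 2] / [3]
  Insert 1 (step 4): P = [1, 9] / [5] / [7];  Q = [1, 2] / [3] / [4]
  Insert 4 (step 5): P = [1, 4] / [5, 9] / [7];  Q = [1, 2] / [3, 5] / [4]
  Insert 2 (step 6): P = [1, 2] / [4, 9] / [5] / [7];  Q = [1, 2] / [3, 5] / [4] / [6]
  Insert 6 (step 7): P = [1, 2, 6] / [4, 9] / [5] / [7];  Q = [1, 2, 7] / [3, 5] / [4] / [6]
  Insert 8 (step 8): P = [1, 2, 6, 8] / [4, 9] / [5] / [7];  Q = [1, 2, 7, 8] / [3, 5] / [4] / [6]
  Insert 3 (step 9): P = [1, 2, 3, 8] / [4, 6] / [5, 9] / [7];  Q = [1, 2, 7, 8] / [3, 5] / [4, 9] / [6]
Final shape: (4, 2, 2, 1).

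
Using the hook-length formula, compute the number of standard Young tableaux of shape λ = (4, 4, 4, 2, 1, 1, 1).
# SYT of shape (4, 4, 4, 2, 1, 1, 1) = 952952

Hook-length formula: f^λ = n! / Π hook(c), product over all cells c of the Young diagram. For λ = (4, 4, 4, 2, 1, 1, 1), n = 17 boxes. Hook lengths by row (left-to-right, top-to-bottom): [10, 6, 4, 3]; [9, 5, 3, 2]; [8, 4, 2, 1]; [5, 1]; [3]; [2]; [1]. Product of hooks = 373248000. So f^λ = 17! / 373248000 = 355687428096000 / 373248000 = 952952.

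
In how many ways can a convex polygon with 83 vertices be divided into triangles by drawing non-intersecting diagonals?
C_81 = 4462290049988320482463241297506133183499654740

These polygon triangulations are counted by the Catalan number C_n = (1/(n + 1)) · C(2n, n). For n = 81: C_81 = (1/82) · C(162, 81) = 365907784099042279561985786395502921046971688680/82 = 4462290049988320482463241297506133183499654740.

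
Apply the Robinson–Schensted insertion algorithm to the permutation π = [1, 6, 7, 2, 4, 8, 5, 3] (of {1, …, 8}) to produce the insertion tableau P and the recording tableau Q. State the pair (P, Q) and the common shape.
P = [1, 2, 3, 5] / [4, 7, 8] / [6];  Q = [1, 2, 3, 6] / [4, 5, 7] / [8];  common shape = (4, 3, 1)

Row-insert the values π_1, π_2, … into P one at a time, bumping the leftmost entry strictly greater than the inserted value down to the next row. The recording tableau Q records, in position (i, j), the step at which that cell was added to P.
  Insert 1 (step 1): P = [1];  Q = [1]
  Insert 6 (step 2): P = [1, 6];  Q = [1, 2]
  Insert 7 (step 3): P = [1, 6, 7];  Q = [1, 2, 3]
  Insert 2 (step 4): P = [1, 2, 7] / [6];  Q = [1, 2, 3] / [4]
  Insert 4 (step 5): P = [1, 2, 4] / [6, 7];  Q = [1, 2, 3] / [4, 5]
  Insert 8 (step 6): P = [1, 2, 4, 8] / [6, 7];  Q = [1, 2, 3, 6] / [4, 5]
  Insert 5 (step 7): P = [1, 2, 4, 5] / [6, 7, 8];  Q = [1, 2, 3, 6] / [4, 5, 7]
  Insert 3 (step 8): P = [1, 2, 3, 5] / [4, 7, 8] / [6];  Q = [1, 2, 3, 6] / [4, 5, 7] / [8]
Final shape: (4, 3, 1).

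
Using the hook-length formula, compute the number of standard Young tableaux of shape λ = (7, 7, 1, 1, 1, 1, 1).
# SYT of shape (7, 7, 1, 1, 1, 1, 1) = 1790712

Hook-length formula: f^λ = n! / Π hook(c), product over all cells c of the Young diagram. For λ = (7, 7, 1, 1, 1, 1, 1), n = 19 boxes. Hook lengths by row (left-to-right, top-to-bottom): [13, 7, 6, 5, 4, 3, 2]; [12, 6, 5, 4, 3, 2, 1]; [5]; [4]; [3]; [2]; [1]. Product of hooks = 67931136000. So f^λ = 19! / 67931136000 = 121645100408832000 / 67931136000 = 1790712.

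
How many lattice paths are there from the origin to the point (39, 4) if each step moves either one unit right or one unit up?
Number of paths = 123410

A monotone lattice path from (0, 0) to (39, 4) consists of 39 east steps and 4 north steps in some order, so it is determined by which 39 of the 43 steps are east. The count is C(43, 39) = 123410.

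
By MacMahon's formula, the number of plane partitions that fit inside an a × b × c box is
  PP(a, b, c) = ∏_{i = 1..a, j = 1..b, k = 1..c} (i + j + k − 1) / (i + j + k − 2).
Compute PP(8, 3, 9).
PP(8, 3, 9) = 198520691512

Evaluate the triple product over i = 1..8, j = 1..3, k = 1..9. The factors are (2/1) · (3/2) · (4/3) · (5/4) · (6/5) · (7/6) · (8/7) · (9/8) · … (216 factors total). The numerators and denominators telescope so the product is an integer; carrying out the multiplication exactly gives PP(8, 3, 9) = 198520691512.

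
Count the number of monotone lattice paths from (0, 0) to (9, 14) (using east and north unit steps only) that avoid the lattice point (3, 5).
Number of paths = 536910

Total paths from (0, 0) to (9, 14): C(23, 9) = 817190. Paths through (3, 5): (paths (0, 0) → (3, 5)) × (paths (3, 5) → (9, 14)) = C(8, 3) · C(15, 6) = 56 · 5005 = 280280. Avoidance count = 817190 − 280280 = 536910.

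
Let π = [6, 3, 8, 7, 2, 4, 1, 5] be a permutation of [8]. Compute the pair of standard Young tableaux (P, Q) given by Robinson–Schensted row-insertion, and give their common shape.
P = [1, 4, 5] / [2, 7] / [3, 8] / [6];  Q = [1, 3, 8] / [2, 4] / [5, 6] / [7];  common shape = (3, 2, 2, 1)

Row-insert the values π_1, π_2, … into P one at a time, bumping the leftmost entry strictly greater than the inserted value down to the next row. The recording tableau Q records, in position (i, j), the step at which that cell was added to P.
  Insert 6 (step 1): P = [6];  Q = [1]
  Insert 3 (step 2): P = [3] / [6];  Q = [1] / [2]
  Insert 8 (step 3): P = [3, 8] / [6];  Q = [1, 3] / [2]
  Insert 7 (step 4): P = [3, 7] / [6, 8];  Q = [1, 3] / [2, 4]
  Insert 2 (step 5): P = [2, 7] / [3, 8] / [6];  Q = [1, 3] / [2, 4] / [5]
  Insert 4 (step 6): P = [2, 4] / [3, 7] / [6, 8];  Q = [1, 3] / [2, 4] / [5, 6]
  Insert 1 (step 7): P = [1, 4] / [2, 7] / [3, 8] / [6];  Q = [1, 3] / [2, 4] / [5, 6] / [7]
  Insert 5 (step 8): P = [1, 4, 5] / [2, 7] / [3, 8] / [6];  Q = [1, 3, 8] / [2, 4] / [5, 6] / [7]
Final shape: (3, 2, 2, 1).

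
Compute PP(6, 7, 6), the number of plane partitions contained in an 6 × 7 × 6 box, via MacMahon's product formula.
PP(6, 7, 6) = 29706808370096

Evaluate the triple product over i = 1..6, j = 1..7, k = 1..6. The factors are (2/1) · (3/2) · (4/3) · (5/4) · (6/5) · (7/6) · (3/2) · (4/3) · … (252 factors total). The numerators and denominators telescope so the product is an integer; carrying out the multiplication exactly gives PP(6, 7, 6) = 29706808370096.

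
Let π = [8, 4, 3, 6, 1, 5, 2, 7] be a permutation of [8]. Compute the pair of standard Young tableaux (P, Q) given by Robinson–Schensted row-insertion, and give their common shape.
P = [1, 2, 7] / [3, 5] / [4, 6] / [8];  Q = [1, 4, 8] / [2, 6] / [3, 7] / [5];  common shape = (3, 2, 2, 1)

Row-insert the values π_1, π_2, … into P one at a time, bumping the leftmost entry strictly greater than the inserted value down to the next row. The recording tableau Q records, in position (i, j), the step at which that cell was added to P.
  Insert 8 (step 1): P = [8];  Q = [1]
  Insert 4 (step 2): P = [4] / [8];  Q = [1] / [2]
  Insert 3 (step 3): P = [3] / [4] / [8];  Q = [1] / [2] / [3]
  Insert 6 (step 4): P = [3, 6] / [4] / [8];  Q = [1, 4] / [2] / [3]
  Insert 1 (step 5): P = [1, 6] / [3] / [4] / [8];  Q = [1, 4] / [2] / [3] / [5]
  Insert 5 (step 6): P = [1, 5] / [3, 6] / [4] / [8];  Q = [1, 4] / [2, 6] / [3] / [5]
  Insert 2 (step 7): P = [1, 2] / [3, 5] / [4, 6] / [8];  Q = [1, 4] / [2, 6] / [3, 7] / [5]
  Insert 7 (step 8): P = [1, 2, 7] / [3, 5] / [4, 6] / [8];  Q = [1, 4, 8] / [2, 6] / [3, 7] / [5]
Final shape: (3, 2, 2, 1).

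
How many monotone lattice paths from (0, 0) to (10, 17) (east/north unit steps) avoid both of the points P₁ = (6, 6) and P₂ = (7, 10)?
Number of paths = 5395665

Inclusion–exclusion. Total paths: C(27, 10) = 8436285. Through P₁: C(12, 6)·C(15, 4) = 1261260. Through P₂: C(17, 7)·C(10, 3) = 2333760. Since P₁ is strictly southwest of P₂, a monotone path through both must visit P₁ then P₂; paths through both = C(12, 6)·C(5, 1)·C(10, 3) = 554400. Avoid both = 8436285 − 1261260 − 2333760 + 554400 = 5395665.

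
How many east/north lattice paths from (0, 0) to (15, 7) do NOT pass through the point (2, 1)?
Number of paths = 89148

Total paths from (0, 0) to (15, 7): C(22, 15) = 170544. Paths through (2, 1): (paths (0, 0) → (2, 1)) × (paths (2, 1) → (15, 7)) = C(3, 2) · C(19, 13) = 3 · 27132 = 81396. Avoidance count = 170544 − 81396 = 89148.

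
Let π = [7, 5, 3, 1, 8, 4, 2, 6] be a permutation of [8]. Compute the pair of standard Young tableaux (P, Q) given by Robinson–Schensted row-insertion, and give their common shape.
P = [1, 2, 6] / [3, 4] / [5, 8] / [7];  Q = [1, 5, 8] / [2, 6] / [3, 7] / [4];  common shape = (3, 2, 2, 1)

Row-insert the values π_1, π_2, … into P one at a time, bumping the leftmost entry strictly greater than the inserted value down to the next row. The recording tableau Q records, in position (i, j), the step at which that cell was added to P.
  Insert 7 (step 1): P = [7];  Q = [1]
  Insert 5 (step 2): P = [5] / [7];  Q = [1] / [2]
  Insert 3 (step 3): P = [3] / [5] / [7];  Q = [1] / [2] / [3]
  Insert 1 (step 4): P = [1] / [3] / [5] / [7];  Q = [1] / [2] / [3] / [4]
  Insert 8 (step 5): P = [1, 8] / [3] / [5] / [7];  Q = [1, 5] / [2] / [3] / [4]
  Insert 4 (step 6): P = [1, 4] / [3, 8] / [5] / [7];  Q = [1, 5] / [2, 6] / [3] / [4]
  Insert 2 (step 7): P = [1, 2] / [3, 4] / [5, 8] / [7];  Q = [1, 5] / [2, 6] / [3, 7] / [4]
  Insert 6 (step 8): P = [1, 2, 6] / [3, 4] / [5, 8] / [7];  Q = [1, 5, 8] / [2, 6] / [3, 7] / [4]
Final shape: (3, 2, 2, 1).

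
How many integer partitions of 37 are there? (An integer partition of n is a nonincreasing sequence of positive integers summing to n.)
p(37) = 21637

Compute p(n) via the recurrence p(n, m) = p(n, m−1) + p(n−m, m), where p(n, m) counts partitions of n with all parts ≤ m and p(n) = p(n, n). The base cases are p(0, m) = 1 and p(n, 0) = 0 for n > 0. Filling the table yields p(37) = 21637. (Euler's pentagonal recurrence is an alternative.)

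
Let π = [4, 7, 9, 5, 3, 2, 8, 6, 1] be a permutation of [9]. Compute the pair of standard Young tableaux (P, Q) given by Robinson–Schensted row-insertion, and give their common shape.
P = [1, 5, 6] / [2, 8] / [3, 9] / [4] / [7];  Q = [1, 2, 3] / [4, 7] / [5, 8] / [6] / [9];  common shape = (3, 2, 2, 1, 1)

Row-insert the values π_1, π_2, … into P one at a time, bumping the leftmost entry strictly greater than the inserted value down to the next row. The recording tableau Q records, in position (i, j), the step at which that cell was added to P.
  Insert 4 (step 1): P = [4];  Q = [1]
  Insert 7 (step 2): P = [4, 7];  Q = [1, 2]
  Insert 9 (step 3): P = [4, 7, 9];  Q = [1, 2, 3]
  Insert 5 (step 4): P = [4, 5, 9] / [7];  Q = [1, 2, 3] / [4]
  Insert 3 (step 5): P = [3, 5, 9] / [4] / [7];  Q = [1, 2, 3] / [4] / [5]
  Insert 2 (step 6): P = [2, 5, 9] / [3] / [4] / [7];  Q = [1, 2, 3] / [4] / [5] / [6]
  Insert 8 (step 7): P = [2, 5, 8] / [3, 9] / [4] / [7];  Q = [1, 2, 3] / [4, 7] / [5] / [6]
  Insert 6 (step 8): P = [2, 5, 6] / [3, 8] / [4, 9] / [7];  Q = [1, 2, 3] / [4, 7] / [5, 8] / [6]
  Insert 1 (step 9): P = [1, 5, 6] / [2, 8] / [3, 9] / [4] / [7];  Q = [1, 2, 3] / [4, 7] / [5, 8] / [6] / [9]
Final shape: (3, 2, 2, 1, 1).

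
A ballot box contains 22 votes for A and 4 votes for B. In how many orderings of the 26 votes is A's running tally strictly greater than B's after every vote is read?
Strict-lead orderings = 10350

Total orderings of the 26 votes with 22 for A: C(26, 22) = 14950. By the Bertrand ballot formula (Cycle Lemma / reflection principle), the number of orderings in which A is strictly ahead of B throughout is (p − q)/(p + q) · C(p + q, p) = (22 − 4)/(22 + 4) · 14950 = 10350.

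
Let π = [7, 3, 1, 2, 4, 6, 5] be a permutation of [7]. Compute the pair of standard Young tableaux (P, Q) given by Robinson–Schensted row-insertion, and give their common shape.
P = [1, 2, 4, 5] / [3, 6] / [7];  Q = [1, 4, 5, 6] / [2, 7] / [3];  common shape = (4, 2, 1)

Row-insert the values π_1, π_2, … into P one at a time, bumping the leftmost entry strictly greater than the inserted value down to the next row. The recording tableau Q records, in position (i, j), the step at which that cell was added to P.
  Insert 7 (step 1): P = [7];  Q = [1]
  Insert 3 (step 2): P = [3] / [7];  Q = [1] / [2]
  Insert 1 (step 3): P = [1] / [3] / [7];  Q = [1] / [2] / [3]
  Insert 2 (step 4): P = [1, 2] / [3] / [7];  Q = [1, 4] / [2] / [3]
  Insert 4 (step 5): P = [1, 2, 4] / [3] / [7];  Q = [1, 4, 5] / [2] / [3]
  Insert 6 (step 6): P = [1, 2, 4, 6] / [3] / [7];  Q = [1, 4, 5, 6] / [2] / [3]
  Insert 5 (step 7): P = [1, 2, 4, 5] / [3, 6] / [7];  Q = [1, 4, 5, 6] / [2, 7] / [3]
Final shape: (4, 2, 1).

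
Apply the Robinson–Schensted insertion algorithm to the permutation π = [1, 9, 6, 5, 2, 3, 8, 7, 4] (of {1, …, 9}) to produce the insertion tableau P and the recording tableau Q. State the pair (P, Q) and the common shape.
P = [1, 2, 3, 4] / [5, 7] / [6, 8] / [9];  Q = [1, 2, 6, 7] / [3, 8] / [4, 9] / [5];  common shape = (4, 2, 2, 1)

Row-insert the values π_1, π_2, … into P one at a time, bumping the leftmost entry strictly greater than the inserted value down to the next row. The recording tableau Q records, in position (i, j), the step at which that cell was added to P.
  Insert 1 (step 1): P = [1];  Q = [1]
  Insert 9 (step 2): P = [1, 9];  Q = [1, 2]
  Insert 6 (step 3): P = [1, 6] / [9];  Q = [1, 2] / [3]
  Insert 5 (step 4): P = [1, 5] / [6] / [9];  Q = [1, 2] / [3] / [4]
  Insert 2 (step 5): P = [1, 2] / [5] / [6] / [9];  Q = [1, 2] / [3] / [4] / [5]
  Insert 3 (step 6): P = [1, 2, 3] / [5] / [6] / [9];  Q = [1, 2, 6] / [3] / [4] / [5]
  Insert 8 (step 7): P = [1, 2, 3, 8] / [5] / [6] / [9];  Q = [1, 2, 6, 7] / [3] / [4] / [5]
  Insert 7 (step 8): P = [1, 2, 3, 7] / [5, 8] / [6] / [9];  Q = [1, 2, 6, 7] / [3, 8] / [4] / [5]
  Insert 4 (step 9): P = [1, 2, 3, 4] / [5, 7] / [6, 8] / [9];  Q = [1, 2, 6, 7] / [3, 8] / [4, 9] / [5]
Final shape: (4, 2, 2, 1).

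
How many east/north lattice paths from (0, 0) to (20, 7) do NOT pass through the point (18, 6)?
Number of paths = 484242

Total paths from (0, 0) to (20, 7): C(27, 20) = 888030. Paths through (18, 6): (paths (0, 0) → (18, 6)) × (paths (18, 6) → (20, 7)) = C(24, 18) · C(3, 2) = 134596 · 3 = 403788. Avoidance count = 888030 − 403788 = 484242.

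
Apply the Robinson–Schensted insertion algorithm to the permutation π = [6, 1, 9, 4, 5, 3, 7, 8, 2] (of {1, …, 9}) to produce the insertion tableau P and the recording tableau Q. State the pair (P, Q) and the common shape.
P = [1, 2, 5, 7, 8] / [3, 9] / [4] / [6];  Q = [1, 3, 5, 7, 8] / [2, 4] / [6] / [9];  common shape = (5, 2, 1, 1)

Row-insert the values π_1, π_2, … into P one at a time, bumping the leftmost entry strictly greater than the inserted value down to the next row. The recording tableau Q records, in position (i, j), the step at which that cell was added to P.
  Insert 6 (step 1): P = [6];  Q = [1]
  Insert 1 (step 2): P = [1] / [6];  Q = [1] / [2]
  Insert 9 (step 3): P = [1, 9] / [6];  Q = [1, 3] / [2]
  Insert 4 (step 4): P = [1, 4] / [6, 9];  Q = [1, 3] / [2, 4]
  Insert 5 (step 5): P = [1, 4, 5] / [6, 9];  Q = [1, 3, 5] / [2, 4]
  Insert 3 (step 6): P = [1, 3, 5] / [4, 9] / [6];  Q = [1, 3, 5] / [2, 4] / [6]
  Insert 7 (step 7): P = [1, 3, 5, 7] / [4, 9] / [6];  Q = [1, 3, 5, 7] / [2, 4] / [6]
  Insert 8 (step 8): P = [1, 3, 5, 7, 8] / [4, 9] / [6];  Q = [1, 3, 5, 7, 8] / [2, 4] / [6]
  Insert 2 (step 9): P = [1, 2, 5, 7, 8] / [3, 9] / [4] / [6];  Q = [1, 3, 5, 7, 8] / [2, 4] / [6] / [9]
Final shape: (5, 2, 1, 1).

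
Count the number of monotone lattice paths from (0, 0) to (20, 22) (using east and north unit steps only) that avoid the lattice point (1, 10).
Number of paths = 512239281645

Total paths from (0, 0) to (20, 22): C(42, 20) = 513791607420. Paths through (1, 10): (paths (0, 0) → (1, 10)) × (paths (1, 10) → (20, 22)) = C(11, 1) · C(31, 19) = 11 · 141120525 = 1552325775. Avoidance count = 513791607420 − 1552325775 = 512239281645.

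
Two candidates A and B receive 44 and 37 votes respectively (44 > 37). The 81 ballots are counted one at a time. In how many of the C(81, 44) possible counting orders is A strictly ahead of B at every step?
Strict-lead orderings = 13692714153114028559800

Total orderings of the 81 votes with 44 for A: C(81, 44) = 158444263771748044763400. By the Bertrand ballot formula (Cycle Lemma / reflection principle), the number of orderings in which A is strictly ahead of B throughout is (p − q)/(p + q) · C(p + q, p) = (44 − 37)/(44 + 37) · 158444263771748044763400 = 13692714153114028559800.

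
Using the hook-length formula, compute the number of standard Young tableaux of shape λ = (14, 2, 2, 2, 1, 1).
# SYT of shape (14, 2, 2, 2, 1, 1) = 5360355

Hook-length formula: f^λ = n! / Π hook(c), product over all cells c of the Young diagram. For λ = (14, 2, 2, 2, 1, 1), n = 22 boxes. Hook lengths by row (left-to-right, top-to-bottom): [19, 16, 12, 11, 10, 9, 8, 7, 6, 5, 4, 3, 2, 1]; [6, 3]; [5, 2]; [4, 1]; [2]; [1]. Product of hooks = 209687740416000. So f^λ = 22! / 209687740416000 = 1124000727777607680000 / 209687740416000 = 5360355.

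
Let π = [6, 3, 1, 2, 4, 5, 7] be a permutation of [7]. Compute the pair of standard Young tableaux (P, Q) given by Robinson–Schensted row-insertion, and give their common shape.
P = [1, 2, 4, 5, 7] / [3] / [6];  Q = [1, 4, 5, 6, 7] / [2] / [3];  common shape = (5, 1, 1)

Row-insert the values π_1, π_2, … into P one at a time, bumping the leftmost entry strictly greater than the inserted value down to the next row. The recording tableau Q records, in position (i, j), the step at which that cell was added to P.
  Insert 6 (step 1): P = [6];  Q = [1]
  Insert 3 (step 2): P = [3] / [6];  Q = [1] / [2]
  Insert 1 (step 3): P = [1] / [3] / [6];  Q = [1] / [2] / [3]
  Insert 2 (step 4): P = [1, 2] / [3] / [6];  Q = [1, 4] / [2] / [3]
  Insert 4 (step 5): P = [1, 2, 4] / [3] / [6];  Q = [1, 4, 5] / [2] / [3]
  Insert 5 (step 6): P = [1, 2, 4, 5] / [3] / [6];  Q = [1, 4, 5, 6] / [2] / [3]
  Insert 7 (step 7): P = [1, 2, 4, 5, 7] / [3] / [6];  Q = [1, 4, 5, 6, 7] / [2] / [3]
Final shape: (5, 1, 1).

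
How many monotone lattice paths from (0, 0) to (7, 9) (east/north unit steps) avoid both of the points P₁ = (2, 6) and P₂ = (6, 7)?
Number of paths = 5144

Inclusion–exclusion. Total paths: C(16, 7) = 11440. Through P₁: C(8, 2)·C(8, 5) = 1568. Through P₂: C(13, 6)·C(3, 1) = 5148. Since P₁ is strictly southwest of P₂, a monotone path through both must visit P₁ then P₂; paths through both = C(8, 2)·C(5, 4)·C(3, 1) = 420. Avoid both = 11440 − 1568 − 5148 + 420 = 5144.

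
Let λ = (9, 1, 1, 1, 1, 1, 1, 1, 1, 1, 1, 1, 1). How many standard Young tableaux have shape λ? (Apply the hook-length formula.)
# SYT of shape (9, 1, 1, 1, 1, 1, 1, 1, 1, 1, 1, 1, 1) = 125970

Hook-length formula: f^λ = n! / Π hook(c), product over all cells c of the Young diagram. For λ = (9, 1, 1, 1, 1, 1, 1, 1, 1, 1, 1, 1, 1), n = 21 boxes. Hook lengths by row (left-to-right, top-to-bottom): [21, 8, 7, 6, 5, 4, 3, 2, 1]; [12]; [11]; [10]; [9]; [8]; [7]; [6]; [5]; [4]; [3]; [2]; [1]. Product of hooks = 405580234752000. So f^λ = 21! / 405580234752000 = 51090942171709440000 / 405580234752000 = 125970.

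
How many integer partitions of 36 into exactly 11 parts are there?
p(36, 11 parts) = 1586

Partitions of n into exactly k parts are in bijection with partitions of n − k into at most k parts (subtract 1 from each part). So p(36, exactly 11) = p(25, parts ≤ 11). Computing via the recurrence p(m, j) = p(m, j−1) + p(m−j, j) gives 1586.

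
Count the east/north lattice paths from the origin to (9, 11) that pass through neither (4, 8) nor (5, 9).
Number of paths = 125060

Inclusion–exclusion. Total paths: C(20, 9) = 167960. Through P₁: C(12, 4)·C(8, 5) = 27720. Through P₂: C(14, 5)·C(6, 4) = 30030. Since P₁ is strictly southwest of P₂, a monotone path through both must visit P₁ then P₂; paths through both = C(12, 4)·C(2, 1)·C(6, 4) = 14850. Avoid both = 167960 − 27720 − 30030 + 14850 = 125060.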